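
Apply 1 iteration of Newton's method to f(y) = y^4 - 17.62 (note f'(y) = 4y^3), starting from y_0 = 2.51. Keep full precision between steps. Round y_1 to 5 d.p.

y_0 = 2.510000: f = 22.071260, f' = 63.253004 → y_1 = 2.510000 - (22.071260)/(63.253004) = 2.161064

2.16106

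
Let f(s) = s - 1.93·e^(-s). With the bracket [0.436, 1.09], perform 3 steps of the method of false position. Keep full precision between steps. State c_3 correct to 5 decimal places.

0.83650

f(0.436000) = -0.811972, f(1.090000) = 0.441102
step 1: c = 0.859782, f(c) = 0.042900 > 0 → new bracket [0.436000, 0.859782]
step 2: c = 0.838515, f(c) = 0.004075 > 0 → new bracket [0.436000, 0.838515]
step 3: c = 0.836505, f(c) = 0.000386 > 0 → new bracket [0.436000, 0.836505]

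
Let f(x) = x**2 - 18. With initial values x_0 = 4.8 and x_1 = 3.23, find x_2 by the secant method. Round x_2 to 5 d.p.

f(x_0) = 5.040000, f(x_1) = -7.567100
x_2 = 3.230000 - (-7.567100)·(3.230000 - 4.800000)/(-7.567100 - (5.040000)) = 4.172354; f(x_2) = -0.591465

4.17235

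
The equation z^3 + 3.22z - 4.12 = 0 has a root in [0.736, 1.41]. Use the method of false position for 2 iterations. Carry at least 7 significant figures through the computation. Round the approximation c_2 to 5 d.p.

0.97446

False-position update: c = (a·f(b) − b·f(a))/(f(b) − f(a)); replace the endpoint whose sign matches f(c).
f(0.736000) = -1.351392, f(1.410000) = 3.223421
step 1: c = 0.935098, f(c) = -0.291325 < 0 → new bracket [0.935098, 1.410000]
step 2: c = 0.974461, f(c) = -0.056911 < 0 → new bracket [0.974461, 1.410000]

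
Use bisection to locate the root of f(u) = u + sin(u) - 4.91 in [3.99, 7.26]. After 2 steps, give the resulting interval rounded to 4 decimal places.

f(3.990000) = -1.670228, f(7.260000) = 3.178719 (opposite signs)
step 1: m = 5.625000, f(m) = 0.103318 > 0 → root in [3.990000, 5.625000]
step 2: m = 4.807500, f(m) = -1.097980 < 0 → root in [4.807500, 5.625000]

[4.8075, 5.6250]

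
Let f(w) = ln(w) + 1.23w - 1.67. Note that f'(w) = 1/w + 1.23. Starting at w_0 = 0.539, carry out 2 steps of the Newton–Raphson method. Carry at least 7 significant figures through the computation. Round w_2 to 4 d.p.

w_0 = 0.539000: f = -1.625070, f' = 3.085288 → w_1 = 0.539000 - (-1.625070)/(3.085288) = 1.065716
w_1 = 1.065716: f = -0.295523, f' = 2.168336 → w_2 = 1.065716 - (-0.295523)/(2.168336) = 1.202006

1.2020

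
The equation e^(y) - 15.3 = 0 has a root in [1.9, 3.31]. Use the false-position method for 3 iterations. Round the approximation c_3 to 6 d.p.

False-position update: c = (a·f(b) − b·f(a))/(f(b) − f(a)); replace the endpoint whose sign matches f(c).
f(1.900000) = -8.614106, f(3.310000) = 12.085125
step 1: c = 2.486780, f(c) = -3.277502 < 0 → new bracket [2.486780, 3.310000]
step 2: c = 2.662408, f(c) = -0.969249 < 0 → new bracket [2.662408, 3.310000]
step 3: c = 2.710489, f(c) = -0.263366 < 0 → new bracket [2.710489, 3.310000]

2.710489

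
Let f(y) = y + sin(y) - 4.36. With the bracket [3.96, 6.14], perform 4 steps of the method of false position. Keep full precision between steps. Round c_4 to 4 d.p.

False-position update: c = (a·f(b) − b·f(a))/(f(b) − f(a)); replace the endpoint whose sign matches f(c).
f(3.960000) = -1.130058, f(6.140000) = 1.637303
step 1: c = 4.850208, f(c) = -0.500310 < 0 → new bracket [4.850208, 6.140000]
step 2: c = 5.152085, f(c) = -0.112796 < 0 → new bracket [5.152085, 6.140000]
step 3: c = 5.215757, f(c) = -0.020205 < 0 → new bracket [5.215757, 6.140000]
step 4: c = 5.227024, f(c) = -0.003448 < 0 → new bracket [5.227024, 6.140000]

5.2270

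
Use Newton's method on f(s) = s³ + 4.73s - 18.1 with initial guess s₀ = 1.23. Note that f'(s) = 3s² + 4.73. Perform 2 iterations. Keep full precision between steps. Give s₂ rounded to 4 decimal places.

s_0 = 1.230000: f = -10.421233, f' = 9.268700 → s_1 = 1.230000 - (-10.421233)/(9.268700) = 2.354347
s_1 = 2.354347: f = 6.086084, f' = 21.358846 → s_2 = 2.354347 - (6.086084)/(21.358846) = 2.069402

2.0694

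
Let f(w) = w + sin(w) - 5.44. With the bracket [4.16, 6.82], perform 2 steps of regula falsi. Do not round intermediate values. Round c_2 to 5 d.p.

f(4.160000) = -2.131273, f(6.820000) = 1.891401
step 1: c = 5.569308, f(c) = -0.525461 < 0 → new bracket [5.569308, 6.820000]
step 2: c = 5.841227, f(c) = -0.026484 < 0 → new bracket [5.841227, 6.820000]

5.84123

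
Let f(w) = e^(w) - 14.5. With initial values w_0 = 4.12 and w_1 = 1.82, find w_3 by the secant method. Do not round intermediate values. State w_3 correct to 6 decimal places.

2.949467

f(w_0) = 47.059242, f(w_1) = -8.328142
w_2 = 1.820000 - (-8.328142)·(1.820000 - 4.120000)/(-8.328142 - (47.059242)) = 2.165832; f(w_2) = -5.778145
w_3 = 2.165832 - (-5.778145)·(2.165832 - 1.820000)/(-5.778145 - (-8.328142)) = 2.949467; f(w_3) = 4.595776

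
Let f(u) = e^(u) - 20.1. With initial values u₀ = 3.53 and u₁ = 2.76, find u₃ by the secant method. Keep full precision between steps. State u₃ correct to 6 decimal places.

3.008315

f(u_0) = 14.023968, f(u_1) = -4.300157
u_2 = 2.760000 - (-4.300157)·(2.760000 - 3.530000)/(-4.300157 - (14.023968)) = 2.940697; f(u_2) = -1.170958
u_3 = 2.940697 - (-1.170958)·(2.940697 - 2.760000)/(-1.170958 - (-4.300157)) = 3.008315; f(u_3) = 0.153244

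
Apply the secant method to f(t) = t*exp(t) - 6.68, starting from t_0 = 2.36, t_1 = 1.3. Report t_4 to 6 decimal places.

f(t_0) = 18.314645, f(t_1) = -1.909914
t_2 = 1.300000 - (-1.909914)·(1.300000 - 2.360000)/(-1.909914 - (18.314645)) = 1.400102; f(t_2) = -1.001732
t_3 = 1.400102 - (-1.001732)·(1.400102 - 1.300000)/(-1.001732 - (-1.909914)) = 1.510514; f(t_3) = 0.161208
t_4 = 1.510514 - (0.161208)·(1.510514 - 1.400102)/(0.161208 - (-1.001732)) = 1.495209; f(t_4) = -0.010970

1.495209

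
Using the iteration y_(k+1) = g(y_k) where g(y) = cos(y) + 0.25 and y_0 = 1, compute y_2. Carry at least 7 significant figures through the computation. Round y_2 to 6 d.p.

y_1 = g(1.000000) = 0.790302
y_2 = g(0.790302) = 0.953631

0.953631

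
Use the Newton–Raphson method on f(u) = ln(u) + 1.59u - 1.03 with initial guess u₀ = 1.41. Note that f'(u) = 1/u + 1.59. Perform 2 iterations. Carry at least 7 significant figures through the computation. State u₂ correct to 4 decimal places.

0.7923

u_0 = 1.410000: f = 1.555490, f' = 2.299220 → u_1 = 1.410000 - (1.555490)/(2.299220) = 0.733471
u_1 = 0.733471: f = -0.173749, f' = 2.953381 → u_2 = 0.733471 - (-0.173749)/(2.953381) = 0.792301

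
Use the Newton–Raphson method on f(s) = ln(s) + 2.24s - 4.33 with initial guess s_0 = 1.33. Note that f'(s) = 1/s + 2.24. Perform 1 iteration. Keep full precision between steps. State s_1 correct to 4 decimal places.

s_0 = 1.330000: f = -1.065621, f' = 2.991880 → s_1 = 1.330000 - (-1.065621)/(2.991880) = 1.686171

1.6862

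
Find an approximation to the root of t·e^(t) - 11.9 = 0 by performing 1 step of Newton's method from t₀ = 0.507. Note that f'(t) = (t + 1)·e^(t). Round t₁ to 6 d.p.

t_0 = 0.507000: f = -11.058226, f' = 2.502076 → t_1 = 0.507000 - (-11.058226)/(2.502076) = 4.926620

4.926620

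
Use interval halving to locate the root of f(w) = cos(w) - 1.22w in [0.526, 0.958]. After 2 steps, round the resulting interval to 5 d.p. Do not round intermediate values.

f(0.526000) = 0.223102, f(0.958000) = -0.593603 (opposite signs)
step 1: m = 0.742000, f(m) = -0.168121 < 0 → root in [0.526000, 0.742000]
step 2: m = 0.634000, f(m) = 0.032184 > 0 → root in [0.634000, 0.742000]

[0.63400, 0.74200]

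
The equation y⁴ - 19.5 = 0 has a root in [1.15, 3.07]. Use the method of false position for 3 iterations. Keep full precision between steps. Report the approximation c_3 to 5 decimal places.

1.94375

False-position update: c = (a·f(b) − b·f(a))/(f(b) − f(a)); replace the endpoint whose sign matches f(c).
f(1.150000) = -17.750994, f(3.070000) = 69.328740
step 1: c = 1.541387, f(c) = -13.855218 < 0 → new bracket [1.541387, 3.070000]
step 2: c = 1.795995, f(c) = -9.095520 < 0 → new bracket [1.795995, 3.070000]
step 3: c = 1.943752, f(c) = -5.225419 < 0 → new bracket [1.943752, 3.070000]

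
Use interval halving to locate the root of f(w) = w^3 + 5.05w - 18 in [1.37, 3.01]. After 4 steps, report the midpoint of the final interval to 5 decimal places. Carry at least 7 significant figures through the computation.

f(1.370000) = -8.510147, f(3.010000) = 24.471401 (opposite signs)
step 1: m = 2.190000, f(m) = 3.562959 > 0 → root in [1.370000, 2.190000]
step 2: m = 1.780000, f(m) = -3.371248 < 0 → root in [1.780000, 2.190000]
step 3: m = 1.985000, f(m) = -0.154403 < 0 → root in [1.985000, 2.190000]
step 4: m = 2.087500, f(m) = 1.638482 > 0 → root in [1.985000, 2.087500]
Midpoint of [1.985000, 2.087500] = 2.036250

2.03625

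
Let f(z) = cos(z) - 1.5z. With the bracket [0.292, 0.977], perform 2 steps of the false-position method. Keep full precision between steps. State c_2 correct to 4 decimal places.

0.5620

f(0.292000) = 0.519670, f(0.977000) = -0.905988
step 1: c = 0.541691, f(c) = 0.044302 > 0 → new bracket [0.541691, 0.977000]
step 2: c = 0.561985, f(c) = 0.003222 > 0 → new bracket [0.561985, 0.977000]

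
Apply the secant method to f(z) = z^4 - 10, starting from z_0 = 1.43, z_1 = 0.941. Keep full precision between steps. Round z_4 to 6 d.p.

Secant update: z_(k+1) = z_k − f(z_k)·(z_k − z_(k-1))/(f(z_k) − f(z_(k-1))).
f(z_0) = -5.818384, f(z_1) = -9.215923
z_2 = 0.941000 - (-9.215923)·(0.941000 - 1.430000)/(-9.215923 - (-5.818384)) = 2.267427; f(z_2) = 16.432176
z_3 = 2.267427 - (16.432176)·(2.267427 - 0.941000)/(16.432176 - (-9.215923)) = 1.417614; f(z_3) = -5.961388
z_4 = 1.417614 - (-5.961388)·(1.417614 - 2.267427)/(-5.961388 - (16.432176)) = 1.643843; f(z_4) = -2.698016

1.643843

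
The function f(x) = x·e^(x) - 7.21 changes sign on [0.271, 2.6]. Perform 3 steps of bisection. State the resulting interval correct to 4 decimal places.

[1.4355, 1.7266]

f(0.271000) = -6.854644, f(2.600000) = 27.795719 (opposite signs)
step 1: m = 1.435500, f(m) = -1.178395 < 0 → root in [1.435500, 2.600000]
step 2: m = 2.017750, f(m) = 7.966270 > 0 → root in [1.435500, 2.017750]
step 3: m = 1.726625, f(m) = 2.496479 > 0 → root in [1.435500, 1.726625]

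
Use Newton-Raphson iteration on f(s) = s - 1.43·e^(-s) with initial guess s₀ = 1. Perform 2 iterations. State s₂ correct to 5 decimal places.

0.70587

f'(s) = 1 + 1.43·e^(-s)
s_0 = 1.000000: f = 0.473932, f' = 1.526068 → s_1 = 1.000000 - (0.473932)/(1.526068) = 0.689442
s_1 = 0.689442: f = -0.028212, f' = 1.717654 → s_2 = 0.689442 - (-0.028212)/(1.717654) = 0.705867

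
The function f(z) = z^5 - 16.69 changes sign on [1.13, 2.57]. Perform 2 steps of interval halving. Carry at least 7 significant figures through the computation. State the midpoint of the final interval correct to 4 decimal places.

1.6700

f(1.130000) = -14.847565, f(2.570000) = 95.425489 (opposite signs)
step 1: m = 1.850000, f(m) = 4.979987 > 0 → root in [1.130000, 1.850000]
step 2: m = 1.490000, f(m) = -9.346022 < 0 → root in [1.490000, 1.850000]
Midpoint of [1.490000, 1.850000] = 1.670000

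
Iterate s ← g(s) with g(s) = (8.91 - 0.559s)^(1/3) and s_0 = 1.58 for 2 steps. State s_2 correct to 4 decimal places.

s_1 = g(1.580000) = 2.002229
s_2 = g(2.002229) = 1.982409

1.9824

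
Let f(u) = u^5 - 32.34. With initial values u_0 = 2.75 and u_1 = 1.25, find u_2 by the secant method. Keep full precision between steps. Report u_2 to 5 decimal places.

Secant update: u_(k+1) = u_k − f(u_k)·(u_k − u_(k-1))/(f(u_k) − f(u_(k-1))).
f(u_0) = 124.936367, f(u_1) = -29.288242
u_2 = 1.250000 - (-29.288242)·(1.250000 - 2.750000)/(-29.288242 - (124.936367)) = 1.534860; f(u_2) = -23.821889

1.53486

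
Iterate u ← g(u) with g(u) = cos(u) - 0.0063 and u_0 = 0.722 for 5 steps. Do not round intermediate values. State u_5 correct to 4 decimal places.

u_1 = g(0.722000) = 0.744185
u_2 = g(0.744185) = 0.729340
u_3 = g(0.729340) = 0.739314
u_4 = g(0.739314) = 0.732631
u_5 = g(0.732631) = 0.737118

0.7371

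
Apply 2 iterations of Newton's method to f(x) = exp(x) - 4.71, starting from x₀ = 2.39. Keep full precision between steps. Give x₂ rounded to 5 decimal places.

1.58352

Newton update: x ← x − f(x)/f'(x).
f'(x) = exp(x)
x_0 = 2.390000: f = 6.203494, f' = 10.913494 → x_1 = 2.390000 - (6.203494)/(10.913494) = 1.821576
x_1 = 1.821576: f = 1.471592, f' = 6.181592 → x_2 = 1.821576 - (1.471592)/(6.181592) = 1.583515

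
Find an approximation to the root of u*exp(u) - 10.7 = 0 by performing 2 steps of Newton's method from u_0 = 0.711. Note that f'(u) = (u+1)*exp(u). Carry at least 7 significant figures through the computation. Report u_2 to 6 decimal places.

2.680465

Newton update: u ← u − f(u)/f'(u).
u_0 = 0.711000: f = -9.252385, f' = 3.483641 → u_1 = 0.711000 - (-9.252385)/(3.483641) = 3.366953
u_1 = 3.366953: f = 86.908121, f' = 126.598170 → u_2 = 3.366953 - (86.908121)/(126.598170) = 2.680465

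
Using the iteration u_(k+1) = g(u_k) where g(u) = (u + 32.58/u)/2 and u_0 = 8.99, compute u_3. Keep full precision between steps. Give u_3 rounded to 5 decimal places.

5.70796

u_1 = g(8.990000) = 6.307013
u_2 = g(6.307013) = 5.736346
u_3 = g(5.736346) = 5.707960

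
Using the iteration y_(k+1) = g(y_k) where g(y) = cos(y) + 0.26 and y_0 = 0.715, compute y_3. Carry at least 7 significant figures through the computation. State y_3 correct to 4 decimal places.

0.9656

y_1 = g(0.715000) = 1.015093
y_2 = g(1.015093) = 0.787541
y_3 = g(0.787541) = 0.965590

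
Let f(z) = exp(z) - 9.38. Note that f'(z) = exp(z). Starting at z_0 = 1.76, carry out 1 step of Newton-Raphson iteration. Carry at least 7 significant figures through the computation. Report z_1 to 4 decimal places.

2.3738

z_0 = 1.760000: f = -3.567563, f' = 5.812437 → z_1 = 1.760000 - (-3.567563)/(5.812437) = 2.373781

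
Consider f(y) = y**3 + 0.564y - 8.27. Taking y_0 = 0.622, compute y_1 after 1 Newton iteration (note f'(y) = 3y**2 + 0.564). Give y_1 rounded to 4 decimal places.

5.0742

y_0 = 0.622000: f = -7.678550, f' = 1.724652 → y_1 = 0.622000 - (-7.678550)/(1.724652) = 5.074232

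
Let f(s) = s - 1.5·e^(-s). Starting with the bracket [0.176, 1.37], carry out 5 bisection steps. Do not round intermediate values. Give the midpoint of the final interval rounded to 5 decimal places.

f(0.176000) = -1.081927, f(1.370000) = 0.988840 (opposite signs)
step 1: m = 0.773000, f(m) = 0.080561 > 0 → root in [0.176000, 0.773000]
step 2: m = 0.474500, f(m) = -0.458794 < 0 → root in [0.474500, 0.773000]
step 3: m = 0.623750, f(m) = -0.180146 < 0 → root in [0.623750, 0.773000]
step 4: m = 0.698375, f(m) = -0.047714 < 0 → root in [0.698375, 0.773000]
step 5: m = 0.735688, f(m) = 0.016924 > 0 → root in [0.698375, 0.735688]
Midpoint of [0.698375, 0.735688] = 0.717031

0.71703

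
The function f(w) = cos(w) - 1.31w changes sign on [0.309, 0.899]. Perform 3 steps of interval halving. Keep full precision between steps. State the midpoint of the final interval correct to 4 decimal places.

f(0.309000) = 0.547848, f(0.899000) = -0.555297 (opposite signs)
step 1: m = 0.604000, f(m) = 0.031830 > 0 → root in [0.604000, 0.899000]
step 2: m = 0.751500, f(m) = -0.253799 < 0 → root in [0.604000, 0.751500]
step 3: m = 0.677750, f(m) = -0.108867 < 0 → root in [0.604000, 0.677750]
Midpoint of [0.604000, 0.677750] = 0.640875

0.6409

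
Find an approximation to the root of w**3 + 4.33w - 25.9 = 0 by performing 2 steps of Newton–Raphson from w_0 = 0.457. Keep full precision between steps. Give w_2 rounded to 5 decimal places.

f'(w) = 3w**2 + 4.33
w_0 = 0.457000: f = -23.825746, f' = 4.956547 → w_1 = 0.457000 - (-23.825746)/(4.956547) = 5.263924
w_1 = 5.263924: f = 142.750335, f' = 87.456696 → w_2 = 5.263924 - (142.750335)/(87.456696) = 3.631684

3.63168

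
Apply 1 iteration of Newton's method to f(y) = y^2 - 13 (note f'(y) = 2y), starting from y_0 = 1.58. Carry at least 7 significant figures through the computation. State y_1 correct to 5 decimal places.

4.90392

y_0 = 1.580000: f = -10.503600, f' = 3.160000 → y_1 = 1.580000 - (-10.503600)/(3.160000) = 4.903924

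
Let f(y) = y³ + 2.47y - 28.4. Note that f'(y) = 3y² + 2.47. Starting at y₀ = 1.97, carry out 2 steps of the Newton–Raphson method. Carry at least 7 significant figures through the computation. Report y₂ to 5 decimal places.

2.81022

y_0 = 1.970000: f = -15.888727, f' = 14.112700 → y_1 = 1.970000 - (-15.888727)/(14.112700) = 3.095846
y_1 = 3.095846: f = 8.918141, f' = 31.222788 → y_2 = 3.095846 - (8.918141)/(31.222788) = 2.810217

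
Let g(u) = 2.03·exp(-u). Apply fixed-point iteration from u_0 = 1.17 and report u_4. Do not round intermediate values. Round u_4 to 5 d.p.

u_1 = g(1.170000) = 0.630045
u_2 = g(0.630045) = 1.081113
u_3 = g(1.081113) = 0.688612
u_4 = g(0.688612) = 1.019613

1.01961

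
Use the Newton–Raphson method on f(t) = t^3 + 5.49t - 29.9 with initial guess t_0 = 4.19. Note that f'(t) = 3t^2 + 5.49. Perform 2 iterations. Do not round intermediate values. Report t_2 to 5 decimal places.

Newton update: t ← t − f(t)/f'(t).
t_0 = 4.190000: f = 66.663159, f' = 58.158300 → t_1 = 4.190000 - (66.663159)/(58.158300) = 3.043764
t_1 = 3.043764: f = 15.009201, f' = 33.283491 → t_2 = 3.043764 - (15.009201)/(33.283491) = 2.592813

2.59281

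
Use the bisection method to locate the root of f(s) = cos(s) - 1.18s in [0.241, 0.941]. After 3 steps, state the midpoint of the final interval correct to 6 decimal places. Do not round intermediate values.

f(0.241000) = 0.686720, f(0.941000) = -0.521400 (opposite signs)
step 1: m = 0.591000, f(m) = 0.133004 > 0 → root in [0.591000, 0.941000]
step 2: m = 0.766000, f(m) = -0.183191 < 0 → root in [0.591000, 0.766000]
step 3: m = 0.678500, f(m) = -0.022115 < 0 → root in [0.591000, 0.678500]
Midpoint of [0.591000, 0.678500] = 0.634750

0.634750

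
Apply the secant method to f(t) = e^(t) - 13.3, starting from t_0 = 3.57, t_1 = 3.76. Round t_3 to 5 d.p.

Secant update: t_(k+1) = t_k − f(t_k)·(t_k − t_(k-1))/(f(t_k) − f(t_(k-1))).
f(t_0) = 22.216593, f(t_1) = 29.648426
t_2 = 3.760000 - (29.648426)·(3.760000 - 3.570000)/(29.648426 - (22.216593)) = 3.002017; f(t_2) = 6.826096
t_3 = 3.002017 - (6.826096)·(3.002017 - 3.760000)/(6.826096 - (29.648426)) = 2.775307; f(t_3) = 2.743547

2.77531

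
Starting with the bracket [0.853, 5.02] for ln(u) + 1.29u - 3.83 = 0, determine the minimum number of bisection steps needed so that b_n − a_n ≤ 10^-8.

Initial width b − a = 5.02 − 0.853 = 4.167000.
After n steps the width is (b−a)/2^n; need (b−a)/2^n ≤ 10^-8.
So n ≥ log₂(4.167000/10^-8) = log₂(416700000.0000) ≈ 28.6344.
Hence n = 29.

29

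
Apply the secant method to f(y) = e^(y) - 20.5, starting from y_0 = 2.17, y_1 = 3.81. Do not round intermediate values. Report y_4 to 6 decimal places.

f(y_0) = -11.741716, f(y_1) = 24.650439
y_2 = 3.810000 - (24.650439)·(3.810000 - 2.170000)/(24.650439 - (-11.741716)) = 2.699136; f(y_2) = -5.633113
y_3 = 2.699136 - (-5.633113)·(2.699136 - 3.810000)/(-5.633113 - (24.650439)) = 2.905771; f(y_3) = -2.220674
y_4 = 2.905771 - (-2.220674)·(2.905771 - 2.699136)/(-2.220674 - (-5.633113)) = 3.040240; f(y_4) = 0.410256

3.040240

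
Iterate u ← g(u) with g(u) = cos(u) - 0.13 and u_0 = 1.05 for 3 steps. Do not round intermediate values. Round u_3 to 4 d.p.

u_1 = g(1.050000) = 0.367571
u_2 = g(0.367571) = 0.803203
u_3 = g(0.803203) = 0.564405

0.5644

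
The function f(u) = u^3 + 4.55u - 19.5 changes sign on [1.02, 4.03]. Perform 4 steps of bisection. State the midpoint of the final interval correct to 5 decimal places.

f(1.020000) = -13.797792, f(4.030000) = 64.287327 (opposite signs)
step 1: m = 2.525000, f(m) = 8.087203 > 0 → root in [1.020000, 2.525000]
step 2: m = 1.772500, f(m) = -5.866362 < 0 → root in [1.772500, 2.525000]
step 3: m = 2.148750, f(m) = 0.197863 > 0 → root in [1.772500, 2.148750]
step 4: m = 1.960625, f(m) = -3.042415 < 0 → root in [1.960625, 2.148750]
Midpoint of [1.960625, 2.148750] = 2.054688

2.05469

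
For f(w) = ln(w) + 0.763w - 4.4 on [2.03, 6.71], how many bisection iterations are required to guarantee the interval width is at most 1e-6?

23

Initial width b − a = 6.71 − 2.03 = 4.680000.
After n steps the width is (b−a)/2^n; need (b−a)/2^n ≤ 1e-6.
So n ≥ log₂(4.680000/1e-6) = log₂(4680000.0000) ≈ 22.1581.
Hence n = 23.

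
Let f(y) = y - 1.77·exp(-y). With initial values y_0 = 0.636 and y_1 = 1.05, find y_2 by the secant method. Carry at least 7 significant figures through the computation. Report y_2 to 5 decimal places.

f(y_0) = -0.301048, f(y_1) = 0.430610
y_2 = 1.050000 - (0.430610)·(1.050000 - 0.636000)/(0.430610 - (-0.301048)) = 0.806344; f(y_2) = 0.016062

0.80634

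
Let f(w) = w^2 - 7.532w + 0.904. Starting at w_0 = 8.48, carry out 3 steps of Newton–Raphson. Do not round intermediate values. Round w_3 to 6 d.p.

7.410003

f'(w) = 2w - 7.532
w_0 = 8.480000: f = 8.943040, f' = 9.428000 → w_1 = 8.480000 - (8.943040)/(9.428000) = 7.531438
w_1 = 7.531438: f = 0.899769, f' = 7.530877 → w_2 = 7.531438 - (0.899769)/(7.530877) = 7.411961
w_2 = 7.411961: f = 0.014275, f' = 7.291922 → w_3 = 7.411961 - (0.014275)/(7.291922) = 7.410003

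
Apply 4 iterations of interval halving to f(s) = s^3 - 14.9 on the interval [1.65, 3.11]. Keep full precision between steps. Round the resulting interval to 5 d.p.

f(1.650000) = -10.407875, f(3.110000) = 15.180231 (opposite signs)
step 1: m = 2.380000, f(m) = -1.418728 < 0 → root in [2.380000, 3.110000]
step 2: m = 2.745000, f(m) = 5.783644 > 0 → root in [2.380000, 2.745000]
step 3: m = 2.562500, f(m) = 1.926416 > 0 → root in [2.380000, 2.562500]
step 4: m = 2.471250, f(m) = 0.192113 > 0 → root in [2.380000, 2.471250]

[2.38000, 2.47125]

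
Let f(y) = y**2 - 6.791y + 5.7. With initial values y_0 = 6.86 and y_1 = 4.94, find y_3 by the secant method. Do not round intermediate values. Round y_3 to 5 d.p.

5.85193

f(y_0) = 6.173340, f(y_1) = -3.443940
y_2 = 4.940000 - (-3.443940)·(4.940000 - 6.860000)/(-3.443940 - (6.173340)) = 5.627550; f(y_2) = -0.847371
y_3 = 5.627550 - (-0.847371)·(5.627550 - 4.940000)/(-0.847371 - (-3.443940)) = 5.851927; f(y_3) = 0.204616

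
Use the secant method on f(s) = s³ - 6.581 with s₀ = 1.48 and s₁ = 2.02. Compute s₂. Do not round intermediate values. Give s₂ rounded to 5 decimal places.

f(s_0) = -3.339208, f(s_1) = 1.661408
s_2 = 2.020000 - (1.661408)·(2.020000 - 1.480000)/(1.661408 - (-3.339208)) = 1.840590; f(s_2) = -0.345501

1.84059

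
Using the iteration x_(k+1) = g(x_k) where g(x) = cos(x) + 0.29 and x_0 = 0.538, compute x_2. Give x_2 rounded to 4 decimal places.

0.6996

x_1 = g(0.538000) = 1.148735
x_2 = g(1.148735) = 0.699642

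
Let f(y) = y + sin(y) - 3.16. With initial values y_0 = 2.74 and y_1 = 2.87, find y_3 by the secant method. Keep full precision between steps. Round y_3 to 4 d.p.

f(y_0) = -0.029115, f(y_1) = -0.021734
y_2 = 2.870000 - (-0.021734)·(2.870000 - 2.740000)/(-0.021734 - (-0.029115)) = 3.252781; f(y_2) = -0.018178
y_3 = 3.252781 - (-0.018178)·(3.252781 - 2.870000)/(-0.018178 - (-0.021734)) = 5.209812; f(y_3) = 1.170997

5.2098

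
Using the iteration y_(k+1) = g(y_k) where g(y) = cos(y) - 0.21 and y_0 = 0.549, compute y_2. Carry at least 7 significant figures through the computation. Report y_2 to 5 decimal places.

0.59027

y_1 = g(0.549000) = 0.643047
y_2 = g(0.643047) = 0.590273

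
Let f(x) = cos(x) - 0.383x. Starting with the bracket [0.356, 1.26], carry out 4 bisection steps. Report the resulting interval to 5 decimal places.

[1.09050, 1.14700]

f(0.356000) = 0.800950, f(1.260000) = -0.176763 (opposite signs)
step 1: m = 0.808000, f(m) = 0.381482 > 0 → root in [0.808000, 1.260000]
step 2: m = 1.034000, f(m) = 0.115364 > 0 → root in [1.034000, 1.260000]
step 3: m = 1.147000, f(m) = -0.028077 < 0 → root in [1.034000, 1.147000]
step 4: m = 1.090500, f(m) = 0.044380 > 0 → root in [1.090500, 1.147000]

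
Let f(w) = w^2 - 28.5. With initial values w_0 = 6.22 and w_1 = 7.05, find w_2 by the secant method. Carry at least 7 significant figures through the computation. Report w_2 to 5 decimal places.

5.45222

Secant update: w_(k+1) = w_k − f(w_k)·(w_k − w_(k-1))/(f(w_k) − f(w_(k-1))).
f(w_0) = 10.188400, f(w_1) = 21.202500
w_2 = 7.050000 - (21.202500)·(7.050000 - 6.220000)/(21.202500 - (10.188400)) = 5.452223; f(w_2) = 1.226736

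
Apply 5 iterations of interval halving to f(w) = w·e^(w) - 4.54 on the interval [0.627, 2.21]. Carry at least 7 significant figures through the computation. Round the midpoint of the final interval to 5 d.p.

f(0.627000) = -3.366265, f(2.210000) = 15.605733 (opposite signs)
step 1: m = 1.418500, f(m) = 1.319709 > 0 → root in [0.627000, 1.418500]
step 2: m = 1.022750, f(m) = -1.695905 < 0 → root in [1.022750, 1.418500]
step 3: m = 1.220625, f(m) = -0.402929 < 0 → root in [1.220625, 1.418500]
step 4: m = 1.319562, f(m) = 0.397518 > 0 → root in [1.220625, 1.319562]
step 5: m = 1.270094, f(m) = -0.016959 < 0 → root in [1.270094, 1.319562]
Midpoint of [1.270094, 1.319562] = 1.294828

1.29483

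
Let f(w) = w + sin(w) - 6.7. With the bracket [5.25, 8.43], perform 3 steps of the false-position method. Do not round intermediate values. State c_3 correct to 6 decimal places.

6.492538

f(5.250000) = -2.308934, f(8.430000) = 2.568638
step 1: c = 6.755341, f(c) = 0.510149 > 0 → new bracket [5.250000, 6.755341]
step 2: c = 6.482931, f(c) = -0.018649 < 0 → new bracket [6.482931, 6.755341]
step 3: c = 6.492538, f(c) = 0.000365 > 0 → new bracket [6.482931, 6.492538]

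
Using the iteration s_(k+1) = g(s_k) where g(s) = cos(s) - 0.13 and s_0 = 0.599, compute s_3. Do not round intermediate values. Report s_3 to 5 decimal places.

0.67360

s_1 = g(0.599000) = 0.695900
s_2 = g(0.695900) = 0.637477
s_3 = g(0.637477) = 0.673600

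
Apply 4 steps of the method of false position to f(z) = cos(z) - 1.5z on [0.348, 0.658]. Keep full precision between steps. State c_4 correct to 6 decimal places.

f(0.348000) = 0.418057, f(0.658000) = -0.195783
step 1: c = 0.559126, f(c) = 0.009030 > 0 → new bracket [0.559126, 0.658000]
step 2: c = 0.563485, f(c) = 0.000171 > 0 → new bracket [0.563485, 0.658000]
step 3: c = 0.563568, f(c) = 0.000003 > 0 → new bracket [0.563568, 0.658000]
step 4: c = 0.563569, f(c) = 0.000000 > 0 → new bracket [0.563569, 0.658000]

0.563569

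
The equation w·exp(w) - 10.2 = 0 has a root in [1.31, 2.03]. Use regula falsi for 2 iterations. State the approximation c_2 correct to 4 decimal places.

f(1.310000) = -5.344912, f(2.030000) = 5.256595
step 1: c = 1.672999, f(c) = -1.286055 < 0 → new bracket [1.672999, 2.030000]
step 2: c = 1.743173, f(c) = -0.236984 < 0 → new bracket [1.743173, 2.030000]

1.7432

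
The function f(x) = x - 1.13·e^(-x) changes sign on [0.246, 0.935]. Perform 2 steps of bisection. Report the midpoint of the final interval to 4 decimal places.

f(0.246000) = -0.637572, f(0.935000) = 0.491378 (opposite signs)
step 1: m = 0.590500, f(m) = -0.035577 < 0 → root in [0.590500, 0.935000]
step 2: m = 0.762750, f(m) = 0.235738 > 0 → root in [0.590500, 0.762750]
Midpoint of [0.590500, 0.762750] = 0.676625

0.6766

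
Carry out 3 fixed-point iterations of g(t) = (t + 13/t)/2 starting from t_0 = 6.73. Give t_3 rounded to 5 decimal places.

t_1 = g(6.730000) = 4.330825
t_2 = g(4.330825) = 3.666281
t_3 = g(3.666281) = 3.606054

3.60605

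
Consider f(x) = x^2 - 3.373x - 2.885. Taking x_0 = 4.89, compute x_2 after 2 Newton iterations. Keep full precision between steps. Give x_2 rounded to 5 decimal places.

Newton update: x ← x − f(x)/f'(x).
f'(x) = 2x - 3.373
x_0 = 4.890000: f = 4.533130, f' = 6.407000 → x_1 = 4.890000 - (4.533130)/(6.407000) = 4.182472
x_1 = 4.182472: f = 0.500595, f' = 4.991945 → x_2 = 4.182472 - (0.500595)/(4.991945) = 4.082192

4.08219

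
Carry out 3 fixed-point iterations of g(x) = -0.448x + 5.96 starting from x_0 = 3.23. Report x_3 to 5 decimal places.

x_1 = g(3.230000) = 4.512960
x_2 = g(4.512960) = 3.938194
x_3 = g(3.938194) = 4.195689

4.19569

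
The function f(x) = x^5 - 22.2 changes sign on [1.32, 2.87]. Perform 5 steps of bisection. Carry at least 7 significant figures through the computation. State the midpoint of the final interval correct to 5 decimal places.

1.87703

f(1.320000) = -18.192536, f(2.870000) = 172.519517 (opposite signs)
step 1: m = 2.095000, f(m) = 18.157117 > 0 → root in [1.320000, 2.095000]
step 2: m = 1.707500, f(m) = -7.685450 < 0 → root in [1.707500, 2.095000]
step 3: m = 1.901250, f(m) = 2.642548 > 0 → root in [1.707500, 1.901250]
step 4: m = 1.804375, f(m) = -3.073566 < 0 → root in [1.804375, 1.901250]
step 5: m = 1.852813, f(m) = -0.364791 < 0 → root in [1.852813, 1.901250]
Midpoint of [1.852813, 1.901250] = 1.877031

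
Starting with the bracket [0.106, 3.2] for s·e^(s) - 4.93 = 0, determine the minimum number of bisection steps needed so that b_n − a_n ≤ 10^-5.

19

Initial width b − a = 3.2 − 0.106 = 3.094000.
After n steps the width is (b−a)/2^n; need (b−a)/2^n ≤ 10^-5.
So n ≥ log₂(3.094000/10^-5) = log₂(309400.0000) ≈ 18.2391.
Hence n = 19.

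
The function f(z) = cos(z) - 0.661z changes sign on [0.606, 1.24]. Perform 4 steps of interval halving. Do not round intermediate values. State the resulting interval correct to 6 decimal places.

[0.883375, 0.923000]

f(0.606000) = 0.421367, f(1.240000) = -0.494844 (opposite signs)
step 1: m = 0.923000, f(m) = -0.006672 < 0 → root in [0.606000, 0.923000]
step 2: m = 0.764500, f(m) = 0.216394 > 0 → root in [0.764500, 0.923000]
step 3: m = 0.843750, f(m) = 0.106947 > 0 → root in [0.843750, 0.923000]
step 4: m = 0.883375, f(m) = 0.050635 > 0 → root in [0.883375, 0.923000]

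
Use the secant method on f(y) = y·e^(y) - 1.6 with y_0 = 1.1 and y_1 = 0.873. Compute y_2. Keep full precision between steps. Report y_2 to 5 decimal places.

0.78141

f(y_0) = 1.704583, f(y_1) = 0.490034
y_2 = 0.873000 - (0.490034)·(0.873000 - 1.100000)/(0.490034 - (1.704583)) = 0.781412; f(y_2) = 0.107039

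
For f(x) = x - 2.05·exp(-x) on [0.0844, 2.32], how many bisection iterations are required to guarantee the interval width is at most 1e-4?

Initial width b − a = 2.32 − 0.0844 = 2.235600.
After n steps the width is (b−a)/2^n; need (b−a)/2^n ≤ 1e-4.
So n ≥ log₂(2.235600/1e-4) = log₂(22356.0000) ≈ 14.4484.
Hence n = 15.

15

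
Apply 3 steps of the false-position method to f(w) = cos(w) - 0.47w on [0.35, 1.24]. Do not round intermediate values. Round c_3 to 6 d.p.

1.053010

f(0.350000) = 0.774873, f(1.240000) = -0.258004
step 1: c = 1.017686, f(c) = 0.047024 > 0 → new bracket [1.017686, 1.240000]
step 2: c = 1.051959, f(c) = 0.001451 > 0 → new bracket [1.051959, 1.240000]
step 3: c = 1.053010, f(c) = 0.000043 > 0 → new bracket [1.053010, 1.240000]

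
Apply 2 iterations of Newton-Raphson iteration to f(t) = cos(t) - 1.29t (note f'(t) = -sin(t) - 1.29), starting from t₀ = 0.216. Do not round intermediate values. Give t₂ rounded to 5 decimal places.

Newton update: t ← t − f(t)/f'(t).
t_0 = 0.216000: f = 0.698123, f' = -1.504324 → t_1 = 0.216000 - (0.698123)/(-1.504324) = 0.680077
t_1 = 0.680077: f = -0.099775, f' = -1.918853 → t_2 = 0.680077 - (-0.099775)/(-1.918853) = 0.628080

0.62808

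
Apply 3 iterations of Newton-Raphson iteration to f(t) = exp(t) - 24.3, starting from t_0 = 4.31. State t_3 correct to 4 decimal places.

3.1941

Newton update: t ← t − f(t)/f'(t).
f'(t) = exp(t)
t_0 = 4.310000: f = 50.140489, f' = 74.440489 → t_1 = 4.310000 - (50.140489)/(74.440489) = 3.636435
t_1 = 3.636435: f = 13.656291, f' = 37.956291 → t_2 = 3.636435 - (13.656291)/(37.956291) = 3.276645
t_2 = 3.276645: f = 2.186769, f' = 26.486769 → t_3 = 3.276645 - (2.186769)/(26.486769) = 3.194085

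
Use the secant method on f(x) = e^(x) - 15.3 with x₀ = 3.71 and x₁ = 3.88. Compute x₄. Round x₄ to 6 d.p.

f(x_0) = 25.553807, f(x_1) = 33.124215
x_2 = 3.880000 - (33.124215)·(3.880000 - 3.710000)/(33.124215 - (25.553807)) = 3.136167; f(x_2) = 7.715489
x_3 = 3.136167 - (7.715489)·(3.136167 - 3.880000)/(7.715489 - (33.124215)) = 2.910299; f(x_3) = 3.062286
x_4 = 2.910299 - (3.062286)·(2.910299 - 3.136167)/(3.062286 - (7.715489)) = 2.761654; f(x_4) = 0.526000

2.761654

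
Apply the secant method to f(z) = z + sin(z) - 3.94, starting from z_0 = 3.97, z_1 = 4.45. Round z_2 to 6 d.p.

f(z_0) = -0.706856, f(z_1) = -0.455773
z_2 = 4.450000 - (-0.455773)·(4.450000 - 3.970000)/(-0.455773 - (-0.706856)) = 5.321311; f(z_2) = 0.561047

5.321311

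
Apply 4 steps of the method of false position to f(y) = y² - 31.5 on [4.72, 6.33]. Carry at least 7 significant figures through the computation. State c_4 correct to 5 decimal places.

5.61247

f(4.720000) = -9.221600, f(6.330000) = 8.568900
step 1: c = 5.554534, f(c) = -0.647153 < 0 → new bracket [5.554534, 6.330000]
step 2: c = 5.608987, f(c) = -0.039262 < 0 → new bracket [5.608987, 6.330000]
step 3: c = 5.612276, f(c) = -0.002360 < 0 → new bracket [5.612276, 6.330000]
step 4: c = 5.612473, f(c) = -0.000142 < 0 → new bracket [5.612473, 6.330000]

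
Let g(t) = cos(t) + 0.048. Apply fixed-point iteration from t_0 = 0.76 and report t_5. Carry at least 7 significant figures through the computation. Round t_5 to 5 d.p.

t_1 = g(0.760000) = 0.772836
t_2 = g(0.772836) = 0.763934
t_3 = g(0.763934) = 0.770121
t_4 = g(0.770121) = 0.765827
t_5 = g(0.765827) = 0.768810

0.76881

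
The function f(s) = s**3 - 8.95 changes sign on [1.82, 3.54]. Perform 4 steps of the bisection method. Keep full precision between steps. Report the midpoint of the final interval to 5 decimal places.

f(1.820000) = -2.921432, f(3.540000) = 35.411864 (opposite signs)
step 1: m = 2.680000, f(m) = 10.298832 > 0 → root in [1.820000, 2.680000]
step 2: m = 2.250000, f(m) = 2.440625 > 0 → root in [1.820000, 2.250000]
step 3: m = 2.035000, f(m) = -0.522607 < 0 → root in [2.035000, 2.250000]
step 4: m = 2.142500, f(m) = 0.884731 > 0 → root in [2.035000, 2.142500]
Midpoint of [2.035000, 2.142500] = 2.088750

2.08875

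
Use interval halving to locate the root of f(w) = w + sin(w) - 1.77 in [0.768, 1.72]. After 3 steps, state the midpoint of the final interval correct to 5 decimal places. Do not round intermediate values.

0.94650

f(0.768000) = -0.307302, f(1.720000) = 0.938890 (opposite signs)
step 1: m = 1.244000, f(m) = 0.421076 > 0 → root in [0.768000, 1.244000]
step 2: m = 1.006000, f(m) = 0.080698 > 0 → root in [0.768000, 1.006000]
step 3: m = 0.887000, f(m) = -0.107820 < 0 → root in [0.887000, 1.006000]
Midpoint of [0.887000, 1.006000] = 0.946500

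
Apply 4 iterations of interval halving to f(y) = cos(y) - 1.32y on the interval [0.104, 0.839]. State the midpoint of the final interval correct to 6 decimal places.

f(0.104000) = 0.857317, f(0.839000) = -0.439273 (opposite signs)
step 1: m = 0.471500, f(m) = 0.268508 > 0 → root in [0.471500, 0.839000]
step 2: m = 0.655250, f(m) = -0.072034 < 0 → root in [0.471500, 0.655250]
step 3: m = 0.563375, f(m) = 0.101803 > 0 → root in [0.563375, 0.655250]
step 4: m = 0.609312, f(m) = 0.015749 > 0 → root in [0.609312, 0.655250]
Midpoint of [0.609312, 0.655250] = 0.632281

0.632281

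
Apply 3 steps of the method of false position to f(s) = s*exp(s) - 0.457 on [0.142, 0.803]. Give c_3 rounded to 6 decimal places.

f(0.142000) = -0.293334, f(0.803000) = 1.335479
step 1: c = 0.261040, f(c) = -0.118097 < 0 → new bracket [0.261040, 0.803000]
step 2: c = 0.305072, f(c) = -0.043102 < 0 → new bracket [0.305072, 0.803000]
step 3: c = 0.320640, f(c) = -0.015155 < 0 → new bracket [0.320640, 0.803000]

0.320640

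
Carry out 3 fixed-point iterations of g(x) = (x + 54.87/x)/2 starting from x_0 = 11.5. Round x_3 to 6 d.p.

7.407500

x_1 = g(11.500000) = 8.135652
x_2 = g(8.135652) = 7.440020
x_3 = g(7.440020) = 7.407500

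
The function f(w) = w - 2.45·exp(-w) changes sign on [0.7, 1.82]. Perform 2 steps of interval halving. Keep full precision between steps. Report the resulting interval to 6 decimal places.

[0.700000, 0.980000]

f(0.700000) = -0.516634, f(1.820000) = 1.423037 (opposite signs)
step 1: m = 1.260000, f(m) = 0.565048 > 0 → root in [0.700000, 1.260000]
step 2: m = 0.980000, f(m) = 0.060488 > 0 → root in [0.700000, 0.980000]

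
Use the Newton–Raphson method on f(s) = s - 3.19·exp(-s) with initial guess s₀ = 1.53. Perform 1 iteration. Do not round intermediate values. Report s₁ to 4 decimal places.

f'(s) = 1 + 3.19·exp(-s)
s_0 = 1.530000: f = 0.839251, f' = 1.690749 → s_1 = 1.530000 - (0.839251)/(1.690749) = 1.033622

1.0336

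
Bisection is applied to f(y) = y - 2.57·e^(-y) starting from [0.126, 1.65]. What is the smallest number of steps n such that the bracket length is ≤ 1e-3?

Initial width b − a = 1.65 − 0.126 = 1.524000.
After n steps the width is (b−a)/2^n; need (b−a)/2^n ≤ 1e-3.
So n ≥ log₂(1.524000/1e-3) = log₂(1524.0000) ≈ 10.5736.
Hence n = 11.

11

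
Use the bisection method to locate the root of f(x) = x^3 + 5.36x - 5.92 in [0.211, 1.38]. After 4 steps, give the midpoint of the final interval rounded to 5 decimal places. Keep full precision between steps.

f(0.211000) = -4.779646, f(1.380000) = 4.104872 (opposite signs)
step 1: m = 0.795500, f(m) = -1.152711 < 0 → root in [0.795500, 1.380000]
step 2: m = 1.087750, f(m) = 1.197366 > 0 → root in [0.795500, 1.087750]
step 3: m = 0.941625, f(m) = -0.037991 < 0 → root in [0.941625, 1.087750]
step 4: m = 1.014687, f(m) = 0.563438 > 0 → root in [0.941625, 1.014687]
Midpoint of [0.941625, 1.014687] = 0.978156

0.97816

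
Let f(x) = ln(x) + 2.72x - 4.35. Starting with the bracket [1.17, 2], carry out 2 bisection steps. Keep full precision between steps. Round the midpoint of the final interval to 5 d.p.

1.48125

f(1.170000) = -1.010596, f(2.000000) = 1.783147 (opposite signs)
step 1: m = 1.585000, f(m) = 0.421784 > 0 → root in [1.170000, 1.585000]
step 2: m = 1.377500, f(m) = -0.282930 < 0 → root in [1.377500, 1.585000]
Midpoint of [1.377500, 1.585000] = 1.481250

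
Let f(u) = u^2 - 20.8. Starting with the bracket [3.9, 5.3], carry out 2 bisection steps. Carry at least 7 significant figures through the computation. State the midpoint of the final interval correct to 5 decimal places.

f(3.900000) = -5.590000, f(5.300000) = 7.290000 (opposite signs)
step 1: m = 4.600000, f(m) = 0.360000 > 0 → root in [3.900000, 4.600000]
step 2: m = 4.250000, f(m) = -2.737500 < 0 → root in [4.250000, 4.600000]
Midpoint of [4.250000, 4.600000] = 4.425000

4.42500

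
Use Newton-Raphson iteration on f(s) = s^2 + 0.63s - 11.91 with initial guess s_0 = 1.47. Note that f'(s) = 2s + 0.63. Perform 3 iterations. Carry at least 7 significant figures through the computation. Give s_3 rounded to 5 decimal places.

Newton update: s ← s − f(s)/f'(s).
s_0 = 1.470000: f = -8.823000, f' = 3.570000 → s_1 = 1.470000 - (-8.823000)/(3.570000) = 3.941429
s_1 = 3.941429: f = 6.107959, f' = 8.512857 → s_2 = 3.941429 - (6.107959)/(8.512857) = 3.223930
s_2 = 3.223930: f = 0.514804, f' = 7.077861 → s_3 = 3.223930 - (0.514804)/(7.077861) = 3.151196

3.15120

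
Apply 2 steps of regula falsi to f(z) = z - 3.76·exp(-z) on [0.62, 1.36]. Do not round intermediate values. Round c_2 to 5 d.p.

1.17298

f(0.620000) = -1.402671, f(1.360000) = 0.394955
step 1: c = 1.197415, f(c) = 0.061994 > 0 → new bracket [0.620000, 1.197415]
step 2: c = 1.172975, f(c) = 0.009463 > 0 → new bracket [0.620000, 1.172975]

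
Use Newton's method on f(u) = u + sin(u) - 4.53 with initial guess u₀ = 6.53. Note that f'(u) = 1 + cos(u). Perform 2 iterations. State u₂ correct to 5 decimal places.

Newton update: u ← u − f(u)/f'(u).
u_0 = 6.530000: f = 2.244316, f' = 1.969696 → u_1 = 6.530000 - (2.244316)/(1.969696) = 5.390577
u_1 = 5.390577: f = 0.081866, f' = 1.627383 → u_2 = 5.390577 - (0.081866)/(1.627383) = 5.340272

5.34027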